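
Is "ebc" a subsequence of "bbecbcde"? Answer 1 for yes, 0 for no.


Check if "ebc" is a subsequence of "bbecbcde"
Greedy scan:
  Position 0 ('b'): no match needed
  Position 1 ('b'): no match needed
  Position 2 ('e'): matches sub[0] = 'e'
  Position 3 ('c'): no match needed
  Position 4 ('b'): matches sub[1] = 'b'
  Position 5 ('c'): matches sub[2] = 'c'
  Position 6 ('d'): no match needed
  Position 7 ('e'): no match needed
All 3 characters matched => is a subsequence

1


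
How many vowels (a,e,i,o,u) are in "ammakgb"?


Input: ammakgb
Checking each character:
  'a' at position 0: vowel (running total: 1)
  'm' at position 1: consonant
  'm' at position 2: consonant
  'a' at position 3: vowel (running total: 2)
  'k' at position 4: consonant
  'g' at position 5: consonant
  'b' at position 6: consonant
Total vowels: 2

2


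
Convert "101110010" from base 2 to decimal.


Input: "101110010" in base 2
Positional expansion:
  Digit '1' (value 1) x 2^8 = 256
  Digit '0' (value 0) x 2^7 = 0
  Digit '1' (value 1) x 2^6 = 64
  Digit '1' (value 1) x 2^5 = 32
  Digit '1' (value 1) x 2^4 = 16
  Digit '0' (value 0) x 2^3 = 0
  Digit '0' (value 0) x 2^2 = 0
  Digit '1' (value 1) x 2^1 = 2
  Digit '0' (value 0) x 2^0 = 0
Sum = 370

370


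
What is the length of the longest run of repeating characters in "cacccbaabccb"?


Input: "cacccbaabccb"
Scanning for longest run:
  Position 1 ('a'): new char, reset run to 1
  Position 2 ('c'): new char, reset run to 1
  Position 3 ('c'): continues run of 'c', length=2
  Position 4 ('c'): continues run of 'c', length=3
  Position 5 ('b'): new char, reset run to 1
  Position 6 ('a'): new char, reset run to 1
  Position 7 ('a'): continues run of 'a', length=2
  Position 8 ('b'): new char, reset run to 1
  Position 9 ('c'): new char, reset run to 1
  Position 10 ('c'): continues run of 'c', length=2
  Position 11 ('b'): new char, reset run to 1
Longest run: 'c' with length 3

3


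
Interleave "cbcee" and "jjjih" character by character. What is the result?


Interleaving "cbcee" and "jjjih":
  Position 0: 'c' from first, 'j' from second => "cj"
  Position 1: 'b' from first, 'j' from second => "bj"
  Position 2: 'c' from first, 'j' from second => "cj"
  Position 3: 'e' from first, 'i' from second => "ei"
  Position 4: 'e' from first, 'h' from second => "eh"
Result: cjbjcjeieh

cjbjcjeieh


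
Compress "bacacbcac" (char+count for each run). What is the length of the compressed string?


Input: bacacbcac
Runs:
  'b' x 1 => "b1"
  'a' x 1 => "a1"
  'c' x 1 => "c1"
  'a' x 1 => "a1"
  'c' x 1 => "c1"
  'b' x 1 => "b1"
  'c' x 1 => "c1"
  'a' x 1 => "a1"
  'c' x 1 => "c1"
Compressed: "b1a1c1a1c1b1c1a1c1"
Compressed length: 18

18


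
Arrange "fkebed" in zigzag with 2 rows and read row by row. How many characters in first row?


Zigzag "fkebed" into 2 rows:
Placing characters:
  'f' => row 0
  'k' => row 1
  'e' => row 0
  'b' => row 1
  'e' => row 0
  'd' => row 1
Rows:
  Row 0: "fee"
  Row 1: "kbd"
First row length: 3

3


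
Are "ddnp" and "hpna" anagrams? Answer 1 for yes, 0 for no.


Strings: "ddnp", "hpna"
Sorted first:  ddnp
Sorted second: ahnp
Differ at position 0: 'd' vs 'a' => not anagrams

0


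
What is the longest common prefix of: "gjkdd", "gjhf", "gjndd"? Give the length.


Words: gjkdd, gjhf, gjndd
  Position 0: all 'g' => match
  Position 1: all 'j' => match
  Position 2: ('k', 'h', 'n') => mismatch, stop
LCP = "gj" (length 2)

2


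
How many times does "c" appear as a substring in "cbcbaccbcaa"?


Searching for "c" in "cbcbaccbcaa"
Scanning each position:
  Position 0: "c" => MATCH
  Position 1: "b" => no
  Position 2: "c" => MATCH
  Position 3: "b" => no
  Position 4: "a" => no
  Position 5: "c" => MATCH
  Position 6: "c" => MATCH
  Position 7: "b" => no
  Position 8: "c" => MATCH
  Position 9: "a" => no
  Position 10: "a" => no
Total occurrences: 5

5


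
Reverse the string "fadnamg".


Input: fadnamg
Reading characters right to left:
  Position 6: 'g'
  Position 5: 'm'
  Position 4: 'a'
  Position 3: 'n'
  Position 2: 'd'
  Position 1: 'a'
  Position 0: 'f'
Reversed: gmandaf

gmandaf


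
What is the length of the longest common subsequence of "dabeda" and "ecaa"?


LCS of "dabeda" and "ecaa"
DP table:
           e    c    a    a
      0    0    0    0    0
  d   0    0    0    0    0
  a   0    0    0    1    1
  b   0    0    0    1    1
  e   0    1    1    1    1
  d   0    1    1    1    1
  a   0    1    1    2    2
LCS length = dp[6][4] = 2

2


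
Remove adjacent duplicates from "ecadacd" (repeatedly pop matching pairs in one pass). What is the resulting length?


Input: ecadacd
Stack-based adjacent duplicate removal:
  Read 'e': push. Stack: e
  Read 'c': push. Stack: ec
  Read 'a': push. Stack: eca
  Read 'd': push. Stack: ecad
  Read 'a': push. Stack: ecada
  Read 'c': push. Stack: ecadac
  Read 'd': push. Stack: ecadacd
Final stack: "ecadacd" (length 7)

7


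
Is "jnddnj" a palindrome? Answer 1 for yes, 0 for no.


Input: jnddnj
Reversed: jnddnj
  Compare pos 0 ('j') with pos 5 ('j'): match
  Compare pos 1 ('n') with pos 4 ('n'): match
  Compare pos 2 ('d') with pos 3 ('d'): match
Result: palindrome

1


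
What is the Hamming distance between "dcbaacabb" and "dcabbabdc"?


Comparing "dcbaacabb" and "dcabbabdc" position by position:
  Position 0: 'd' vs 'd' => same
  Position 1: 'c' vs 'c' => same
  Position 2: 'b' vs 'a' => differ
  Position 3: 'a' vs 'b' => differ
  Position 4: 'a' vs 'b' => differ
  Position 5: 'c' vs 'a' => differ
  Position 6: 'a' vs 'b' => differ
  Position 7: 'b' vs 'd' => differ
  Position 8: 'b' vs 'c' => differ
Total differences (Hamming distance): 7

7


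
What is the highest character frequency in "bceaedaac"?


Input: bceaedaac
Character counts:
  'a': 3
  'b': 1
  'c': 2
  'd': 1
  'e': 2
Maximum frequency: 3

3


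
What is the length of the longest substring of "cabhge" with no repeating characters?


Input: "cabhge"
Sliding window (track last position of each char):
  Position 0 ('c'): window [0,0] length 1 -- new best
  Position 1 ('a'): window [0,1] length 2 -- new best
  Position 2 ('b'): window [0,2] length 3 -- new best
  Position 3 ('h'): window [0,3] length 4 -- new best
  Position 4 ('g'): window [0,4] length 5 -- new best
  Position 5 ('e'): window [0,5] length 6 -- new best
Longest substring with no repeats: "cabhge" with length 6

6


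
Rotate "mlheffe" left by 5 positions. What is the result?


Input: "mlheffe", rotate left by 5
First 5 characters: "mlhef"
Remaining characters: "fe"
Concatenate remaining + first: "fe" + "mlhef" = "femlhef"

femlhef


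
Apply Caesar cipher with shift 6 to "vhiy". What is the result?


Caesar cipher: shift "vhiy" by 6
  'v' (pos 21) + 6 = pos 1 = 'b'
  'h' (pos 7) + 6 = pos 13 = 'n'
  'i' (pos 8) + 6 = pos 14 = 'o'
  'y' (pos 24) + 6 = pos 4 = 'e'
Result: bnoe

bnoe


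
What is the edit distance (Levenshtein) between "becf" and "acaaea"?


Computing edit distance: "becf" -> "acaaea"
DP table:
           a    c    a    a    e    a
      0    1    2    3    4    5    6
  b   1    1    2    3    4    5    6
  e   2    2    2    3    4    4    5
  c   3    3    2    3    4    5    5
  f   4    4    3    3    4    5    6
Edit distance = dp[4][6] = 6

6


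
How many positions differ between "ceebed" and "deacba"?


Comparing "ceebed" and "deacba" position by position:
  Position 0: 'c' vs 'd' => DIFFER
  Position 1: 'e' vs 'e' => same
  Position 2: 'e' vs 'a' => DIFFER
  Position 3: 'b' vs 'c' => DIFFER
  Position 4: 'e' vs 'b' => DIFFER
  Position 5: 'd' vs 'a' => DIFFER
Positions that differ: 5

5


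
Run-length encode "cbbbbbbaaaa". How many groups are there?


Input: cbbbbbbaaaa
Scanning for consecutive runs:
  Group 1: 'c' x 1 (positions 0-0)
  Group 2: 'b' x 6 (positions 1-6)
  Group 3: 'a' x 4 (positions 7-10)
Total groups: 3

3


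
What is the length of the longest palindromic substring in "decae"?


Input: "decae"
Checking substrings for palindromes:
  No multi-char palindromic substrings found
Longest palindromic substring: "d" with length 1

1


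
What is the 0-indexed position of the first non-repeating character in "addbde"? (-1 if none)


Input: addbde
Character frequencies:
  'a': 1
  'b': 1
  'd': 3
  'e': 1
Scanning left to right for freq == 1:
  Position 0 ('a'): unique! => answer = 0

0


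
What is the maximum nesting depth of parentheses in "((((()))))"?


Input: "((((()))))"
Tracking depth:
  Position 0 '(': depth becomes 1
  Position 1 '(': depth becomes 2
  Position 2 '(': depth becomes 3
  Position 3 '(': depth becomes 4
  Position 4 '(': depth becomes 5
  Position 5 ')': depth becomes 4
  Position 6 ')': depth becomes 3
  Position 7 ')': depth becomes 2
  Position 8 ')': depth becomes 1
  Position 9 ')': depth becomes 0
Maximum depth reached: 5

5


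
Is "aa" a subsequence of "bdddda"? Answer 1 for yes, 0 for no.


Check if "aa" is a subsequence of "bdddda"
Greedy scan:
  Position 0 ('b'): no match needed
  Position 1 ('d'): no match needed
  Position 2 ('d'): no match needed
  Position 3 ('d'): no match needed
  Position 4 ('d'): no match needed
  Position 5 ('a'): matches sub[0] = 'a'
Only matched 1/2 characters => not a subsequence

0


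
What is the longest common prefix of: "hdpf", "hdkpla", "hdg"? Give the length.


Words: hdpf, hdkpla, hdg
  Position 0: all 'h' => match
  Position 1: all 'd' => match
  Position 2: ('p', 'k', 'g') => mismatch, stop
LCP = "hd" (length 2)

2


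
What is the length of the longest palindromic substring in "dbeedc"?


Input: "dbeedc"
Checking substrings for palindromes:
  [2:4] "ee" (len 2) => palindrome
Longest palindromic substring: "ee" with length 2

2


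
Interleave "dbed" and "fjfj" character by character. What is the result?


Interleaving "dbed" and "fjfj":
  Position 0: 'd' from first, 'f' from second => "df"
  Position 1: 'b' from first, 'j' from second => "bj"
  Position 2: 'e' from first, 'f' from second => "ef"
  Position 3: 'd' from first, 'j' from second => "dj"
Result: dfbjefdj

dfbjefdj


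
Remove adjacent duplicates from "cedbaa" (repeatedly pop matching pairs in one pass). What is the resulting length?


Input: cedbaa
Stack-based adjacent duplicate removal:
  Read 'c': push. Stack: c
  Read 'e': push. Stack: ce
  Read 'd': push. Stack: ced
  Read 'b': push. Stack: cedb
  Read 'a': push. Stack: cedba
  Read 'a': matches stack top 'a' => pop. Stack: cedb
Final stack: "cedb" (length 4)

4


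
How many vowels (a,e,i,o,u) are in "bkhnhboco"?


Input: bkhnhboco
Checking each character:
  'b' at position 0: consonant
  'k' at position 1: consonant
  'h' at position 2: consonant
  'n' at position 3: consonant
  'h' at position 4: consonant
  'b' at position 5: consonant
  'o' at position 6: vowel (running total: 1)
  'c' at position 7: consonant
  'o' at position 8: vowel (running total: 2)
Total vowels: 2

2


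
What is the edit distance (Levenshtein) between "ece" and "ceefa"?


Computing edit distance: "ece" -> "ceefa"
DP table:
           c    e    e    f    a
      0    1    2    3    4    5
  e   1    1    1    2    3    4
  c   2    1    2    2    3    4
  e   3    2    1    2    3    4
Edit distance = dp[3][5] = 4

4


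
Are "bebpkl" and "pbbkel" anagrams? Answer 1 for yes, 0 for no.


Strings: "bebpkl", "pbbkel"
Sorted first:  bbeklp
Sorted second: bbeklp
Sorted forms match => anagrams

1


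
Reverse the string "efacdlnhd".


Input: efacdlnhd
Reading characters right to left:
  Position 8: 'd'
  Position 7: 'h'
  Position 6: 'n'
  Position 5: 'l'
  Position 4: 'd'
  Position 3: 'c'
  Position 2: 'a'
  Position 1: 'f'
  Position 0: 'e'
Reversed: dhnldcafe

dhnldcafe


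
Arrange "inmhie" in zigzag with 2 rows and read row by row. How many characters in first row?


Zigzag "inmhie" into 2 rows:
Placing characters:
  'i' => row 0
  'n' => row 1
  'm' => row 0
  'h' => row 1
  'i' => row 0
  'e' => row 1
Rows:
  Row 0: "imi"
  Row 1: "nhe"
First row length: 3

3


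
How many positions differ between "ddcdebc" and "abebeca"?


Comparing "ddcdebc" and "abebeca" position by position:
  Position 0: 'd' vs 'a' => DIFFER
  Position 1: 'd' vs 'b' => DIFFER
  Position 2: 'c' vs 'e' => DIFFER
  Position 3: 'd' vs 'b' => DIFFER
  Position 4: 'e' vs 'e' => same
  Position 5: 'b' vs 'c' => DIFFER
  Position 6: 'c' vs 'a' => DIFFER
Positions that differ: 6

6


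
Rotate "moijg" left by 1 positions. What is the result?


Input: "moijg", rotate left by 1
First 1 characters: "m"
Remaining characters: "oijg"
Concatenate remaining + first: "oijg" + "m" = "oijgm"

oijgm


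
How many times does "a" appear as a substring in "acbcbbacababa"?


Searching for "a" in "acbcbbacababa"
Scanning each position:
  Position 0: "a" => MATCH
  Position 1: "c" => no
  Position 2: "b" => no
  Position 3: "c" => no
  Position 4: "b" => no
  Position 5: "b" => no
  Position 6: "a" => MATCH
  Position 7: "c" => no
  Position 8: "a" => MATCH
  Position 9: "b" => no
  Position 10: "a" => MATCH
  Position 11: "b" => no
  Position 12: "a" => MATCH
Total occurrences: 5

5


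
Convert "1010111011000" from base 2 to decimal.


Input: "1010111011000" in base 2
Positional expansion:
  Digit '1' (value 1) x 2^12 = 4096
  Digit '0' (value 0) x 2^11 = 0
  Digit '1' (value 1) x 2^10 = 1024
  Digit '0' (value 0) x 2^9 = 0
  Digit '1' (value 1) x 2^8 = 256
  Digit '1' (value 1) x 2^7 = 128
  Digit '1' (value 1) x 2^6 = 64
  Digit '0' (value 0) x 2^5 = 0
  Digit '1' (value 1) x 2^4 = 16
  Digit '1' (value 1) x 2^3 = 8
  Digit '0' (value 0) x 2^2 = 0
  Digit '0' (value 0) x 2^1 = 0
  Digit '0' (value 0) x 2^0 = 0
Sum = 5592

5592


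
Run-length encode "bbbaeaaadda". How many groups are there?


Input: bbbaeaaadda
Scanning for consecutive runs:
  Group 1: 'b' x 3 (positions 0-2)
  Group 2: 'a' x 1 (positions 3-3)
  Group 3: 'e' x 1 (positions 4-4)
  Group 4: 'a' x 3 (positions 5-7)
  Group 5: 'd' x 2 (positions 8-9)
  Group 6: 'a' x 1 (positions 10-10)
Total groups: 6

6


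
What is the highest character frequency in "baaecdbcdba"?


Input: baaecdbcdba
Character counts:
  'a': 3
  'b': 3
  'c': 2
  'd': 2
  'e': 1
Maximum frequency: 3

3


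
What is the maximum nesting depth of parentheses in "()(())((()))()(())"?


Input: "()(())((()))()(())"
Tracking depth:
  Position 0 '(': depth becomes 1
  Position 1 ')': depth becomes 0
  Position 2 '(': depth becomes 1
  Position 3 '(': depth becomes 2
  Position 4 ')': depth becomes 1
  Position 5 ')': depth becomes 0
  Position 6 '(': depth becomes 1
  Position 7 '(': depth becomes 2
  Position 8 '(': depth becomes 3
  Position 9 ')': depth becomes 2
  Position 10 ')': depth becomes 1
  Position 11 ')': depth becomes 0
  Position 12 '(': depth becomes 1
  Position 13 ')': depth becomes 0
  Position 14 '(': depth becomes 1
  Position 15 '(': depth becomes 2
  Position 16 ')': depth becomes 1
  Position 17 ')': depth becomes 0
Maximum depth reached: 3

3


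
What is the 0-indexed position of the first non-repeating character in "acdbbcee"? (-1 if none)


Input: acdbbcee
Character frequencies:
  'a': 1
  'b': 2
  'c': 2
  'd': 1
  'e': 2
Scanning left to right for freq == 1:
  Position 0 ('a'): unique! => answer = 0

0


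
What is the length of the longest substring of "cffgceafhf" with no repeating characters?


Input: "cffgceafhf"
Sliding window (track last position of each char):
  Position 0 ('c'): window [0,0] length 1 -- new best
  Position 1 ('f'): window [0,1] length 2 -- new best
  Position 2 ('f'): repeat (last at 1), move window start to 2
  Position 2 ('f'): window [2,2] length 1
  Position 3 ('g'): window [2,3] length 2
  Position 4 ('c'): window [2,4] length 3 -- new best
  Position 5 ('e'): window [2,5] length 4 -- new best
  Position 6 ('a'): window [2,6] length 5 -- new best
  Position 7 ('f'): repeat (last at 2), move window start to 3
  Position 7 ('f'): window [3,7] length 5
  Position 8 ('h'): window [3,8] length 6 -- new best
  Position 9 ('f'): repeat (last at 7), move window start to 8
  Position 9 ('f'): window [8,9] length 2
Longest substring with no repeats: "gceafh" with length 6

6


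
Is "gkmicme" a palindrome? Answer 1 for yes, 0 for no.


Input: gkmicme
Reversed: emcimkg
  Compare pos 0 ('g') with pos 6 ('e'): MISMATCH
  Compare pos 1 ('k') with pos 5 ('m'): MISMATCH
  Compare pos 2 ('m') with pos 4 ('c'): MISMATCH
Result: not a palindrome

0


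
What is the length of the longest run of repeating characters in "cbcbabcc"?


Input: "cbcbabcc"
Scanning for longest run:
  Position 1 ('b'): new char, reset run to 1
  Position 2 ('c'): new char, reset run to 1
  Position 3 ('b'): new char, reset run to 1
  Position 4 ('a'): new char, reset run to 1
  Position 5 ('b'): new char, reset run to 1
  Position 6 ('c'): new char, reset run to 1
  Position 7 ('c'): continues run of 'c', length=2
Longest run: 'c' with length 2

2


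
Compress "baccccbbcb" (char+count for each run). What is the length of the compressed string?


Input: baccccbbcb
Runs:
  'b' x 1 => "b1"
  'a' x 1 => "a1"
  'c' x 4 => "c4"
  'b' x 2 => "b2"
  'c' x 1 => "c1"
  'b' x 1 => "b1"
Compressed: "b1a1c4b2c1b1"
Compressed length: 12

12


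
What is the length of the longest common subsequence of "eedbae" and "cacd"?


LCS of "eedbae" and "cacd"
DP table:
           c    a    c    d
      0    0    0    0    0
  e   0    0    0    0    0
  e   0    0    0    0    0
  d   0    0    0    0    1
  b   0    0    0    0    1
  a   0    0    1    1    1
  e   0    0    1    1    1
LCS length = dp[6][4] = 1

1


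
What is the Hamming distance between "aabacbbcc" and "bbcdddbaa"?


Comparing "aabacbbcc" and "bbcdddbaa" position by position:
  Position 0: 'a' vs 'b' => differ
  Position 1: 'a' vs 'b' => differ
  Position 2: 'b' vs 'c' => differ
  Position 3: 'a' vs 'd' => differ
  Position 4: 'c' vs 'd' => differ
  Position 5: 'b' vs 'd' => differ
  Position 6: 'b' vs 'b' => same
  Position 7: 'c' vs 'a' => differ
  Position 8: 'c' vs 'a' => differ
Total differences (Hamming distance): 8

8


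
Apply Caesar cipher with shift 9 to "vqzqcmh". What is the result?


Caesar cipher: shift "vqzqcmh" by 9
  'v' (pos 21) + 9 = pos 4 = 'e'
  'q' (pos 16) + 9 = pos 25 = 'z'
  'z' (pos 25) + 9 = pos 8 = 'i'
  'q' (pos 16) + 9 = pos 25 = 'z'
  'c' (pos 2) + 9 = pos 11 = 'l'
  'm' (pos 12) + 9 = pos 21 = 'v'
  'h' (pos 7) + 9 = pos 16 = 'q'
Result: ezizlvq

ezizlvq


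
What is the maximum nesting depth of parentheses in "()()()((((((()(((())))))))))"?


Input: "()()()((((((()(((())))))))))"
Tracking depth:
  Position 0 '(': depth becomes 1
  Position 1 ')': depth becomes 0
  Position 2 '(': depth becomes 1
  Position 3 ')': depth becomes 0
  Position 4 '(': depth becomes 1
  Position 5 ')': depth becomes 0
  Position 6 '(': depth becomes 1
  Position 7 '(': depth becomes 2
  Position 8 '(': depth becomes 3
  Position 9 '(': depth becomes 4
  Position 10 '(': depth becomes 5
  Position 11 '(': depth becomes 6
  Position 12 '(': depth becomes 7
  Position 13 ')': depth becomes 6
  Position 14 '(': depth becomes 7
  Position 15 '(': depth becomes 8
  Position 16 '(': depth becomes 9
  Position 17 '(': depth becomes 10
  Position 18 ')': depth becomes 9
  Position 19 ')': depth becomes 8
  Position 20 ')': depth becomes 7
  Position 21 ')': depth becomes 6
  Position 22 ')': depth becomes 5
  Position 23 ')': depth becomes 4
  Position 24 ')': depth becomes 3
  Position 25 ')': depth becomes 2
  Position 26 ')': depth becomes 1
  Position 27 ')': depth becomes 0
Maximum depth reached: 10

10


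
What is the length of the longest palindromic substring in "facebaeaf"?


Input: "facebaeaf"
Checking substrings for palindromes:
  [5:8] "aea" (len 3) => palindrome
Longest palindromic substring: "aea" with length 3

3


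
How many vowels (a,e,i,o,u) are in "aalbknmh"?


Input: aalbknmh
Checking each character:
  'a' at position 0: vowel (running total: 1)
  'a' at position 1: vowel (running total: 2)
  'l' at position 2: consonant
  'b' at position 3: consonant
  'k' at position 4: consonant
  'n' at position 5: consonant
  'm' at position 6: consonant
  'h' at position 7: consonant
Total vowels: 2

2


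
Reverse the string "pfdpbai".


Input: pfdpbai
Reading characters right to left:
  Position 6: 'i'
  Position 5: 'a'
  Position 4: 'b'
  Position 3: 'p'
  Position 2: 'd'
  Position 1: 'f'
  Position 0: 'p'
Reversed: iabpdfp

iabpdfp


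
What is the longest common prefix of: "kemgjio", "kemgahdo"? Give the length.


Words: kemgjio, kemgahdo
  Position 0: all 'k' => match
  Position 1: all 'e' => match
  Position 2: all 'm' => match
  Position 3: all 'g' => match
  Position 4: ('j', 'a') => mismatch, stop
LCP = "kemg" (length 4)

4


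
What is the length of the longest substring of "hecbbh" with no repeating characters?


Input: "hecbbh"
Sliding window (track last position of each char):
  Position 0 ('h'): window [0,0] length 1 -- new best
  Position 1 ('e'): window [0,1] length 2 -- new best
  Position 2 ('c'): window [0,2] length 3 -- new best
  Position 3 ('b'): window [0,3] length 4 -- new best
  Position 4 ('b'): repeat (last at 3), move window start to 4
  Position 4 ('b'): window [4,4] length 1
  Position 5 ('h'): window [4,5] length 2
Longest substring with no repeats: "hecb" with length 4

4


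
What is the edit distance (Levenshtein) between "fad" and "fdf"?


Computing edit distance: "fad" -> "fdf"
DP table:
           f    d    f
      0    1    2    3
  f   1    0    1    2
  a   2    1    1    2
  d   3    2    1    2
Edit distance = dp[3][3] = 2

2


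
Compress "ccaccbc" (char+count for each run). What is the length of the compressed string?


Input: ccaccbc
Runs:
  'c' x 2 => "c2"
  'a' x 1 => "a1"
  'c' x 2 => "c2"
  'b' x 1 => "b1"
  'c' x 1 => "c1"
Compressed: "c2a1c2b1c1"
Compressed length: 10

10


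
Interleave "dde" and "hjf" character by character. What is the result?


Interleaving "dde" and "hjf":
  Position 0: 'd' from first, 'h' from second => "dh"
  Position 1: 'd' from first, 'j' from second => "dj"
  Position 2: 'e' from first, 'f' from second => "ef"
Result: dhdjef

dhdjef


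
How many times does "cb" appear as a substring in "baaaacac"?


Searching for "cb" in "baaaacac"
Scanning each position:
  Position 0: "ba" => no
  Position 1: "aa" => no
  Position 2: "aa" => no
  Position 3: "aa" => no
  Position 4: "ac" => no
  Position 5: "ca" => no
  Position 6: "ac" => no
Total occurrences: 0

0


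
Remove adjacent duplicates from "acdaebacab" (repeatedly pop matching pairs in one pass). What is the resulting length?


Input: acdaebacab
Stack-based adjacent duplicate removal:
  Read 'a': push. Stack: a
  Read 'c': push. Stack: ac
  Read 'd': push. Stack: acd
  Read 'a': push. Stack: acda
  Read 'e': push. Stack: acdae
  Read 'b': push. Stack: acdaeb
  Read 'a': push. Stack: acdaeba
  Read 'c': push. Stack: acdaebac
  Read 'a': push. Stack: acdaebaca
  Read 'b': push. Stack: acdaebacab
Final stack: "acdaebacab" (length 10)

10


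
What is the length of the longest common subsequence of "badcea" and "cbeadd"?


LCS of "badcea" and "cbeadd"
DP table:
           c    b    e    a    d    d
      0    0    0    0    0    0    0
  b   0    0    1    1    1    1    1
  a   0    0    1    1    2    2    2
  d   0    0    1    1    2    3    3
  c   0    1    1    1    2    3    3
  e   0    1    1    2    2    3    3
  a   0    1    1    2    3    3    3
LCS length = dp[6][6] = 3

3


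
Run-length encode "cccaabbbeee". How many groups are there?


Input: cccaabbbeee
Scanning for consecutive runs:
  Group 1: 'c' x 3 (positions 0-2)
  Group 2: 'a' x 2 (positions 3-4)
  Group 3: 'b' x 3 (positions 5-7)
  Group 4: 'e' x 3 (positions 8-10)
Total groups: 4

4


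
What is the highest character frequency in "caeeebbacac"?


Input: caeeebbacac
Character counts:
  'a': 3
  'b': 2
  'c': 3
  'e': 3
Maximum frequency: 3

3


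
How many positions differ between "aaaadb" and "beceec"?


Comparing "aaaadb" and "beceec" position by position:
  Position 0: 'a' vs 'b' => DIFFER
  Position 1: 'a' vs 'e' => DIFFER
  Position 2: 'a' vs 'c' => DIFFER
  Position 3: 'a' vs 'e' => DIFFER
  Position 4: 'd' vs 'e' => DIFFER
  Position 5: 'b' vs 'c' => DIFFER
Positions that differ: 6

6


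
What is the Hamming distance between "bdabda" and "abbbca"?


Comparing "bdabda" and "abbbca" position by position:
  Position 0: 'b' vs 'a' => differ
  Position 1: 'd' vs 'b' => differ
  Position 2: 'a' vs 'b' => differ
  Position 3: 'b' vs 'b' => same
  Position 4: 'd' vs 'c' => differ
  Position 5: 'a' vs 'a' => same
Total differences (Hamming distance): 4

4


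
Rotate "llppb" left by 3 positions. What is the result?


Input: "llppb", rotate left by 3
First 3 characters: "llp"
Remaining characters: "pb"
Concatenate remaining + first: "pb" + "llp" = "pbllp"

pbllp


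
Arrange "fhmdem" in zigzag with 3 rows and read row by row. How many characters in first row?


Zigzag "fhmdem" into 3 rows:
Placing characters:
  'f' => row 0
  'h' => row 1
  'm' => row 2
  'd' => row 1
  'e' => row 0
  'm' => row 1
Rows:
  Row 0: "fe"
  Row 1: "hdm"
  Row 2: "m"
First row length: 2

2


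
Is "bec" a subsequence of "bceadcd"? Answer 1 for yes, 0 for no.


Check if "bec" is a subsequence of "bceadcd"
Greedy scan:
  Position 0 ('b'): matches sub[0] = 'b'
  Position 1 ('c'): no match needed
  Position 2 ('e'): matches sub[1] = 'e'
  Position 3 ('a'): no match needed
  Position 4 ('d'): no match needed
  Position 5 ('c'): matches sub[2] = 'c'
  Position 6 ('d'): no match needed
All 3 characters matched => is a subsequence

1


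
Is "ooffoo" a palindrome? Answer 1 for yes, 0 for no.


Input: ooffoo
Reversed: ooffoo
  Compare pos 0 ('o') with pos 5 ('o'): match
  Compare pos 1 ('o') with pos 4 ('o'): match
  Compare pos 2 ('f') with pos 3 ('f'): match
Result: palindrome

1


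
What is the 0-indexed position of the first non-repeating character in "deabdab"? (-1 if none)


Input: deabdab
Character frequencies:
  'a': 2
  'b': 2
  'd': 2
  'e': 1
Scanning left to right for freq == 1:
  Position 0 ('d'): freq=2, skip
  Position 1 ('e'): unique! => answer = 1

1


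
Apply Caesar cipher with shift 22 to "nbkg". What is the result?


Caesar cipher: shift "nbkg" by 22
  'n' (pos 13) + 22 = pos 9 = 'j'
  'b' (pos 1) + 22 = pos 23 = 'x'
  'k' (pos 10) + 22 = pos 6 = 'g'
  'g' (pos 6) + 22 = pos 2 = 'c'
Result: jxgc

jxgc


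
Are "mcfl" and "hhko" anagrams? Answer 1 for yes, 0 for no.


Strings: "mcfl", "hhko"
Sorted first:  cflm
Sorted second: hhko
Differ at position 0: 'c' vs 'h' => not anagrams

0


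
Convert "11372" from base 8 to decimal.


Input: "11372" in base 8
Positional expansion:
  Digit '1' (value 1) x 8^4 = 4096
  Digit '1' (value 1) x 8^3 = 512
  Digit '3' (value 3) x 8^2 = 192
  Digit '7' (value 7) x 8^1 = 56
  Digit '2' (value 2) x 8^0 = 2
Sum = 4858

4858


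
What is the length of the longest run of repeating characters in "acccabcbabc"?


Input: "acccabcbabc"
Scanning for longest run:
  Position 1 ('c'): new char, reset run to 1
  Position 2 ('c'): continues run of 'c', length=2
  Position 3 ('c'): continues run of 'c', length=3
  Position 4 ('a'): new char, reset run to 1
  Position 5 ('b'): new char, reset run to 1
  Position 6 ('c'): new char, reset run to 1
  Position 7 ('b'): new char, reset run to 1
  Position 8 ('a'): new char, reset run to 1
  Position 9 ('b'): new char, reset run to 1
  Position 10 ('c'): new char, reset run to 1
Longest run: 'c' with length 3

3


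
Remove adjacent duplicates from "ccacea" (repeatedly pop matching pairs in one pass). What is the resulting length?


Input: ccacea
Stack-based adjacent duplicate removal:
  Read 'c': push. Stack: c
  Read 'c': matches stack top 'c' => pop. Stack: (empty)
  Read 'a': push. Stack: a
  Read 'c': push. Stack: ac
  Read 'e': push. Stack: ace
  Read 'a': push. Stack: acea
Final stack: "acea" (length 4)

4


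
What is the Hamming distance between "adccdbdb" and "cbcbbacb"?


Comparing "adccdbdb" and "cbcbbacb" position by position:
  Position 0: 'a' vs 'c' => differ
  Position 1: 'd' vs 'b' => differ
  Position 2: 'c' vs 'c' => same
  Position 3: 'c' vs 'b' => differ
  Position 4: 'd' vs 'b' => differ
  Position 5: 'b' vs 'a' => differ
  Position 6: 'd' vs 'c' => differ
  Position 7: 'b' vs 'b' => same
Total differences (Hamming distance): 6

6


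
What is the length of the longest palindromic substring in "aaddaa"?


Input: "aaddaa"
Checking substrings for palindromes:
  [0:6] "aaddaa" (len 6) => palindrome
  [1:5] "adda" (len 4) => palindrome
  [0:2] "aa" (len 2) => palindrome
  [2:4] "dd" (len 2) => palindrome
  [4:6] "aa" (len 2) => palindrome
Longest palindromic substring: "aaddaa" with length 6

6


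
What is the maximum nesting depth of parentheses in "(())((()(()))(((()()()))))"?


Input: "(())((()(()))(((()()()))))"
Tracking depth:
  Position 0 '(': depth becomes 1
  Position 1 '(': depth becomes 2
  Position 2 ')': depth becomes 1
  Position 3 ')': depth becomes 0
  Position 4 '(': depth becomes 1
  Position 5 '(': depth becomes 2
  Position 6 '(': depth becomes 3
  Position 7 ')': depth becomes 2
  Position 8 '(': depth becomes 3
  Position 9 '(': depth becomes 4
  Position 10 ')': depth becomes 3
  Position 11 ')': depth becomes 2
  Position 12 ')': depth becomes 1
  Position 13 '(': depth becomes 2
  Position 14 '(': depth becomes 3
  Position 15 '(': depth becomes 4
  Position 16 '(': depth becomes 5
  Position 17 ')': depth becomes 4
  Position 18 '(': depth becomes 5
  Position 19 ')': depth becomes 4
  Position 20 '(': depth becomes 5
  Position 21 ')': depth becomes 4
  Position 22 ')': depth becomes 3
  Position 23 ')': depth becomes 2
  Position 24 ')': depth becomes 1
  Position 25 ')': depth becomes 0
Maximum depth reached: 5

5


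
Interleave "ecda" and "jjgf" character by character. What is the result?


Interleaving "ecda" and "jjgf":
  Position 0: 'e' from first, 'j' from second => "ej"
  Position 1: 'c' from first, 'j' from second => "cj"
  Position 2: 'd' from first, 'g' from second => "dg"
  Position 3: 'a' from first, 'f' from second => "af"
Result: ejcjdgaf

ejcjdgaf


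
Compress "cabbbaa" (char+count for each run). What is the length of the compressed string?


Input: cabbbaa
Runs:
  'c' x 1 => "c1"
  'a' x 1 => "a1"
  'b' x 3 => "b3"
  'a' x 2 => "a2"
Compressed: "c1a1b3a2"
Compressed length: 8

8


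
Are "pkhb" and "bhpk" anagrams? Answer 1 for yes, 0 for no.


Strings: "pkhb", "bhpk"
Sorted first:  bhkp
Sorted second: bhkp
Sorted forms match => anagrams

1


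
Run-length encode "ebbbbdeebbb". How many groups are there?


Input: ebbbbdeebbb
Scanning for consecutive runs:
  Group 1: 'e' x 1 (positions 0-0)
  Group 2: 'b' x 4 (positions 1-4)
  Group 3: 'd' x 1 (positions 5-5)
  Group 4: 'e' x 2 (positions 6-7)
  Group 5: 'b' x 3 (positions 8-10)
Total groups: 5

5


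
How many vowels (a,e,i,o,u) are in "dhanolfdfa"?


Input: dhanolfdfa
Checking each character:
  'd' at position 0: consonant
  'h' at position 1: consonant
  'a' at position 2: vowel (running total: 1)
  'n' at position 3: consonant
  'o' at position 4: vowel (running total: 2)
  'l' at position 5: consonant
  'f' at position 6: consonant
  'd' at position 7: consonant
  'f' at position 8: consonant
  'a' at position 9: vowel (running total: 3)
Total vowels: 3

3


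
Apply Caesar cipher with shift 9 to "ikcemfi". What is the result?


Caesar cipher: shift "ikcemfi" by 9
  'i' (pos 8) + 9 = pos 17 = 'r'
  'k' (pos 10) + 9 = pos 19 = 't'
  'c' (pos 2) + 9 = pos 11 = 'l'
  'e' (pos 4) + 9 = pos 13 = 'n'
  'm' (pos 12) + 9 = pos 21 = 'v'
  'f' (pos 5) + 9 = pos 14 = 'o'
  'i' (pos 8) + 9 = pos 17 = 'r'
Result: rtlnvor

rtlnvor


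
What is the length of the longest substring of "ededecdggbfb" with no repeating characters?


Input: "ededecdggbfb"
Sliding window (track last position of each char):
  Position 0 ('e'): window [0,0] length 1 -- new best
  Position 1 ('d'): window [0,1] length 2 -- new best
  Position 2 ('e'): repeat (last at 0), move window start to 1
  Position 2 ('e'): window [1,2] length 2
  Position 3 ('d'): repeat (last at 1), move window start to 2
  Position 3 ('d'): window [2,3] length 2
  Position 4 ('e'): repeat (last at 2), move window start to 3
  Position 4 ('e'): window [3,4] length 2
  Position 5 ('c'): window [3,5] length 3 -- new best
  Position 6 ('d'): repeat (last at 3), move window start to 4
  Position 6 ('d'): window [4,6] length 3
  Position 7 ('g'): window [4,7] length 4 -- new best
  Position 8 ('g'): repeat (last at 7), move window start to 8
  Position 8 ('g'): window [8,8] length 1
  Position 9 ('b'): window [8,9] length 2
  Position 10 ('f'): window [8,10] length 3
  Position 11 ('b'): repeat (last at 9), move window start to 10
  Position 11 ('b'): window [10,11] length 2
Longest substring with no repeats: "ecdg" with length 4

4


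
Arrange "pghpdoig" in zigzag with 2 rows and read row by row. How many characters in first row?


Zigzag "pghpdoig" into 2 rows:
Placing characters:
  'p' => row 0
  'g' => row 1
  'h' => row 0
  'p' => row 1
  'd' => row 0
  'o' => row 1
  'i' => row 0
  'g' => row 1
Rows:
  Row 0: "phdi"
  Row 1: "gpog"
First row length: 4

4


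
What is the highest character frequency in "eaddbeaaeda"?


Input: eaddbeaaeda
Character counts:
  'a': 4
  'b': 1
  'd': 3
  'e': 3
Maximum frequency: 4

4


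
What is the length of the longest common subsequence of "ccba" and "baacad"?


LCS of "ccba" and "baacad"
DP table:
           b    a    a    c    a    d
      0    0    0    0    0    0    0
  c   0    0    0    0    1    1    1
  c   0    0    0    0    1    1    1
  b   0    1    1    1    1    1    1
  a   0    1    2    2    2    2    2
LCS length = dp[4][6] = 2

2


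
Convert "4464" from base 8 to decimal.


Input: "4464" in base 8
Positional expansion:
  Digit '4' (value 4) x 8^3 = 2048
  Digit '4' (value 4) x 8^2 = 256
  Digit '6' (value 6) x 8^1 = 48
  Digit '4' (value 4) x 8^0 = 4
Sum = 2356

2356


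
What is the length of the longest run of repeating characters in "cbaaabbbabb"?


Input: "cbaaabbbabb"
Scanning for longest run:
  Position 1 ('b'): new char, reset run to 1
  Position 2 ('a'): new char, reset run to 1
  Position 3 ('a'): continues run of 'a', length=2
  Position 4 ('a'): continues run of 'a', length=3
  Position 5 ('b'): new char, reset run to 1
  Position 6 ('b'): continues run of 'b', length=2
  Position 7 ('b'): continues run of 'b', length=3
  Position 8 ('a'): new char, reset run to 1
  Position 9 ('b'): new char, reset run to 1
  Position 10 ('b'): continues run of 'b', length=2
Longest run: 'a' with length 3

3


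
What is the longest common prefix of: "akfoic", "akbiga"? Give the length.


Words: akfoic, akbiga
  Position 0: all 'a' => match
  Position 1: all 'k' => match
  Position 2: ('f', 'b') => mismatch, stop
LCP = "ak" (length 2)

2


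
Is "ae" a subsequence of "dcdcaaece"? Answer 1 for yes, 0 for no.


Check if "ae" is a subsequence of "dcdcaaece"
Greedy scan:
  Position 0 ('d'): no match needed
  Position 1 ('c'): no match needed
  Position 2 ('d'): no match needed
  Position 3 ('c'): no match needed
  Position 4 ('a'): matches sub[0] = 'a'
  Position 5 ('a'): no match needed
  Position 6 ('e'): matches sub[1] = 'e'
  Position 7 ('c'): no match needed
  Position 8 ('e'): no match needed
All 2 characters matched => is a subsequence

1


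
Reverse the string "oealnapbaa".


Input: oealnapbaa
Reading characters right to left:
  Position 9: 'a'
  Position 8: 'a'
  Position 7: 'b'
  Position 6: 'p'
  Position 5: 'a'
  Position 4: 'n'
  Position 3: 'l'
  Position 2: 'a'
  Position 1: 'e'
  Position 0: 'o'
Reversed: aabpanlaeo

aabpanlaeo


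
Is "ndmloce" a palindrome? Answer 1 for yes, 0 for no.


Input: ndmloce
Reversed: ecolmdn
  Compare pos 0 ('n') with pos 6 ('e'): MISMATCH
  Compare pos 1 ('d') with pos 5 ('c'): MISMATCH
  Compare pos 2 ('m') with pos 4 ('o'): MISMATCH
Result: not a palindrome

0


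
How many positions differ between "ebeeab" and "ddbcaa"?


Comparing "ebeeab" and "ddbcaa" position by position:
  Position 0: 'e' vs 'd' => DIFFER
  Position 1: 'b' vs 'd' => DIFFER
  Position 2: 'e' vs 'b' => DIFFER
  Position 3: 'e' vs 'c' => DIFFER
  Position 4: 'a' vs 'a' => same
  Position 5: 'b' vs 'a' => DIFFER
Positions that differ: 5

5


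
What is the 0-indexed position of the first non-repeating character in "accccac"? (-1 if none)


Input: accccac
Character frequencies:
  'a': 2
  'c': 5
Scanning left to right for freq == 1:
  Position 0 ('a'): freq=2, skip
  Position 1 ('c'): freq=5, skip
  Position 2 ('c'): freq=5, skip
  Position 3 ('c'): freq=5, skip
  Position 4 ('c'): freq=5, skip
  Position 5 ('a'): freq=2, skip
  Position 6 ('c'): freq=5, skip
  No unique character found => answer = -1

-1


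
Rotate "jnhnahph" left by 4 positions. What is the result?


Input: "jnhnahph", rotate left by 4
First 4 characters: "jnhn"
Remaining characters: "ahph"
Concatenate remaining + first: "ahph" + "jnhn" = "ahphjnhn"

ahphjnhn


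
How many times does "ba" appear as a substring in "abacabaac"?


Searching for "ba" in "abacabaac"
Scanning each position:
  Position 0: "ab" => no
  Position 1: "ba" => MATCH
  Position 2: "ac" => no
  Position 3: "ca" => no
  Position 4: "ab" => no
  Position 5: "ba" => MATCH
  Position 6: "aa" => no
  Position 7: "ac" => no
Total occurrences: 2

2


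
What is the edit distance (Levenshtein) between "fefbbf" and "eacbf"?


Computing edit distance: "fefbbf" -> "eacbf"
DP table:
           e    a    c    b    f
      0    1    2    3    4    5
  f   1    1    2    3    4    4
  e   2    1    2    3    4    5
  f   3    2    2    3    4    4
  b   4    3    3    3    3    4
  b   5    4    4    4    3    4
  f   6    5    5    5    4    3
Edit distance = dp[6][5] = 3

3


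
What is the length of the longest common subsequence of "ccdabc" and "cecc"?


LCS of "ccdabc" and "cecc"
DP table:
           c    e    c    c
      0    0    0    0    0
  c   0    1    1    1    1
  c   0    1    1    2    2
  d   0    1    1    2    2
  a   0    1    1    2    2
  b   0    1    1    2    2
  c   0    1    1    2    3
LCS length = dp[6][4] = 3

3


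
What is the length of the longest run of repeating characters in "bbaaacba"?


Input: "bbaaacba"
Scanning for longest run:
  Position 1 ('b'): continues run of 'b', length=2
  Position 2 ('a'): new char, reset run to 1
  Position 3 ('a'): continues run of 'a', length=2
  Position 4 ('a'): continues run of 'a', length=3
  Position 5 ('c'): new char, reset run to 1
  Position 6 ('b'): new char, reset run to 1
  Position 7 ('a'): new char, reset run to 1
Longest run: 'a' with length 3

3


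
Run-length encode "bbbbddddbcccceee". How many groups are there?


Input: bbbbddddbcccceee
Scanning for consecutive runs:
  Group 1: 'b' x 4 (positions 0-3)
  Group 2: 'd' x 4 (positions 4-7)
  Group 3: 'b' x 1 (positions 8-8)
  Group 4: 'c' x 4 (positions 9-12)
  Group 5: 'e' x 3 (positions 13-15)
Total groups: 5

5


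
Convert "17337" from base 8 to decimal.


Input: "17337" in base 8
Positional expansion:
  Digit '1' (value 1) x 8^4 = 4096
  Digit '7' (value 7) x 8^3 = 3584
  Digit '3' (value 3) x 8^2 = 192
  Digit '3' (value 3) x 8^1 = 24
  Digit '7' (value 7) x 8^0 = 7
Sum = 7903

7903


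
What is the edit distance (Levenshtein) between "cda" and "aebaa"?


Computing edit distance: "cda" -> "aebaa"
DP table:
           a    e    b    a    a
      0    1    2    3    4    5
  c   1    1    2    3    4    5
  d   2    2    2    3    4    5
  a   3    2    3    3    3    4
Edit distance = dp[3][5] = 4

4


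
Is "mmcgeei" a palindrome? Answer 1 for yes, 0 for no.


Input: mmcgeei
Reversed: ieegcmm
  Compare pos 0 ('m') with pos 6 ('i'): MISMATCH
  Compare pos 1 ('m') with pos 5 ('e'): MISMATCH
  Compare pos 2 ('c') with pos 4 ('e'): MISMATCH
Result: not a palindrome

0
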